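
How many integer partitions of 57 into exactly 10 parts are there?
p(57, 10 parts) = 43214

Partitions of n into exactly k parts are in bijection with partitions of n − k into at most k parts (subtract 1 from each part). So p(57, exactly 10) = p(47, parts ≤ 10). Computing via the recurrence p(m, j) = p(m, j−1) + p(m−j, j) gives 43214.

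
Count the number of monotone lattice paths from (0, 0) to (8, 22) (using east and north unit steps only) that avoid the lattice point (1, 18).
Number of paths = 5846655

Total paths from (0, 0) to (8, 22): C(30, 8) = 5852925. Paths through (1, 18): (paths (0, 0) → (1, 18)) × (paths (1, 18) → (8, 22)) = C(19, 1) · C(11, 7) = 19 · 330 = 6270. Avoidance count = 5852925 − 6270 = 5846655.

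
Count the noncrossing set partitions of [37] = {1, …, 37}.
C_37 = 45950804324621742364

These noncrossing partitions are counted by the Catalan number C_n = (1/(n + 1)) · C(2n, n). For n = 37: C_37 = (1/38) · C(74, 37) = 1746130564335626209832/38 = 45950804324621742364.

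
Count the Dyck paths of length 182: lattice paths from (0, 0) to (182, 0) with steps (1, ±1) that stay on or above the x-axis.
C_91 = 3935312233584004685417853572763349509774031680023800

These Dyck paths are counted by the Catalan number C_n = (1/(n + 1)) · C(2n, n). For n = 91: C_91 = (1/92) · C(182, 91) = 362048725489728431058442528694228154899210914562189600/92 = 3935312233584004685417853572763349509774031680023800.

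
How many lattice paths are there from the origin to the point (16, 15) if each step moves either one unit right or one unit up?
Number of paths = 300540195

A monotone lattice path from (0, 0) to (16, 15) consists of 16 east steps and 15 north steps in some order, so it is determined by which 16 of the 31 steps are east. The count is C(31, 16) = 300540195.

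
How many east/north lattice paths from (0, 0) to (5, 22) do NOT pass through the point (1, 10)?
Number of paths = 60710

Total paths from (0, 0) to (5, 22): C(27, 5) = 80730. Paths through (1, 10): (paths (0, 0) → (1, 10)) × (paths (1, 10) → (5, 22)) = C(11, 1) · C(16, 4) = 11 · 1820 = 20020. Avoidance count = 80730 − 20020 = 60710.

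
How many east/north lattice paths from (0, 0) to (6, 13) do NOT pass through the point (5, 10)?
Number of paths = 15120

Total paths from (0, 0) to (6, 13): C(19, 6) = 27132. Paths through (5, 10): (paths (0, 0) → (5, 10)) × (paths (5, 10) → (6, 13)) = C(15, 5) · C(4, 1) = 3003 · 4 = 12012. Avoidance count = 27132 − 12012 = 15120.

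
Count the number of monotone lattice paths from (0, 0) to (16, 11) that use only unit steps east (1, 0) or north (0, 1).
Number of paths = 13037895

A monotone lattice path from (0, 0) to (16, 11) consists of 16 east steps and 11 north steps in some order, so it is determined by which 16 of the 27 steps are east. The count is C(27, 16) = 13037895.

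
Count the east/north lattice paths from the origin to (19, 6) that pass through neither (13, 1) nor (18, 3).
Number of paths = 166488

Inclusion–exclusion. Total paths: C(25, 19) = 177100. Through P₁: C(14, 13)·C(11, 6) = 6468. Through P₂: C(21, 18)·C(4, 1) = 5320. Since P₁ is strictly southwest of P₂, a monotone path through both must visit P₁ then P₂; paths through both = C(14, 13)·C(7, 5)·C(4, 1) = 1176. Avoid both = 177100 − 6468 − 5320 + 1176 = 166488.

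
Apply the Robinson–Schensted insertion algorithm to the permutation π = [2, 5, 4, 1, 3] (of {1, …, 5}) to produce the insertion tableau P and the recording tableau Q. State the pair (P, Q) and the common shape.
P = [1, 3] / [2, 4] / [5];  Q = [1, 2] / [3, 5] / [4];  common shape = (2, 2, 1)

Row-insert the values π_1, π_2, … into P one at a time, bumping the leftmost entry strictly greater than the inserted value down to the next row. The recording tableau Q records, in position (i, j), the step at which that cell was added to P.
  Insert 2 (step 1): P = [2];  Q = [1]
  Insert 5 (step 2): P = [2, 5];  Q = [1, 2]
  Insert 4 (step 3): P = [2, 4] / [5];  Q = [1, 2] / [3]
  Insert 1 (step 4): P = [1, 4] / [2] / [5];  Q = [1, 2] / [3] / [4]
  Insert 3 (step 5): P = [1, 3] / [2, 4] / [5];  Q = [1, 2] / [3, 5] / [4]
Final shape: (2, 2, 1).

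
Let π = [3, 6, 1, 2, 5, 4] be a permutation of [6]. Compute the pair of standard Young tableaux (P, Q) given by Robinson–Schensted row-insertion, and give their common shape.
P = [1, 2, 4] / [3, 5] / [6];  Q = [1, 2, 5] / [3, 4] / [6];  common shape = (3, 2, 1)

Row-insert the values π_1, π_2, … into P one at a time, bumping the leftmost entry strictly greater than the inserted value down to the next row. The recording tableau Q records, in position (i, j), the step at which that cell was added to P.
  Insert 3 (step 1): P = [3];  Q = [1]
  Insert 6 (step 2): P = [3, 6];  Q = [1, 2]
  Insert 1 (step 3): P = [1, 6] / [3];  Q = [1, 2] / [3]
  Insert 2 (step 4): P = [1, 2] / [3, 6];  Q = [1, 2] / [3, 4]
  Insert 5 (step 5): P = [1, 2, 5] / [3, 6];  Q = [1, 2, 5] / [3, 4]
  Insert 4 (step 6): P = [1, 2, 4] / [3, 5] / [6];  Q = [1, 2, 5] / [3, 4] / [6]
Final shape: (3, 2, 1).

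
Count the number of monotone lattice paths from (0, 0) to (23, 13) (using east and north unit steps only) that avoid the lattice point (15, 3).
Number of paths = 2275083072

Total paths from (0, 0) to (23, 13): C(36, 23) = 2310789600. Paths through (15, 3): (paths (0, 0) → (15, 3)) × (paths (15, 3) → (23, 13)) = C(18, 15) · C(18, 8) = 816 · 43758 = 35706528. Avoidance count = 2310789600 − 35706528 = 2275083072.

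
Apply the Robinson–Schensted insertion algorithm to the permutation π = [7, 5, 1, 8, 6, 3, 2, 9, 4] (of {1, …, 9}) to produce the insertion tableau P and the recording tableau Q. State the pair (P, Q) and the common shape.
P = [1, 2, 4] / [3, 6, 9] / [5, 8] / [7];  Q = [1, 4, 8] / [2, 5, 9] / [3, 6] / [7];  common shape = (3, 3, 2, 1)

Row-insert the values π_1, π_2, … into P one at a time, bumping the leftmost entry strictly greater than the inserted value down to the next row. The recording tableau Q records, in position (i, j), the step at which that cell was added to P.
  Insert 7 (step 1): P = [7];  Q = [1]
  Insert 5 (step 2): P = [5] / [7];  Q = [1] / [2]
  Insert 1 (step 3): P = [1] / [5] / [7];  Q = [1] / [2] / [3]
  Insert 8 (step 4): P = [1, 8] / [5] / [7];  Q = [1, 4] / [2] / [3]
  Insert 6 (step 5): P = [1, 6] / [5, 8] / [7];  Q = [1, 4] / [2, 5] / [3]
  Insert 3 (step 6): P = [1, 3] / [5, 6] / [7, 8];  Q = [1, 4] / [2, 5] / [3, 6]
  Insert 2 (step 7): P = [1, 2] / [3, 6] / [5, 8] / [7];  Q = [1, 4] / [2, 5] / [3, 6] / [7]
  Insert 9 (step 8): P = [1, 2, 9] / [3, 6] / [5, 8] / [7];  Q = [1, 4, 8] / [2, 5] / [3, 6] / [7]
  Insert 4 (step 9): P = [1, 2, 4] / [3, 6, 9] / [5, 8] / [7];  Q = [1, 4, 8] / [2, 5, 9] / [3, 6] / [7]
Final shape: (3, 3, 2, 1).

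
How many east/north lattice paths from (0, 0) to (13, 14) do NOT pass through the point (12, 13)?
Number of paths = 9657700

Total paths from (0, 0) to (13, 14): C(27, 13) = 20058300. Paths through (12, 13): (paths (0, 0) → (12, 13)) × (paths (12, 13) → (13, 14)) = C(25, 12) · C(2, 1) = 5200300 · 2 = 10400600. Avoidance count = 20058300 − 10400600 = 9657700.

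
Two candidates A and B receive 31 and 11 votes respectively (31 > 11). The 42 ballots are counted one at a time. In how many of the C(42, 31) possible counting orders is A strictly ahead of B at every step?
Strict-lead orderings = 2038362560

Total orderings of the 42 votes with 31 for A: C(42, 31) = 4280561376. By the Bertrand ballot formula (Cycle Lemma / reflection principle), the number of orderings in which A is strictly ahead of B throughout is (p − q)/(p + q) · C(p + q, p) = (31 − 11)/(31 + 11) · 4280561376 = 2038362560.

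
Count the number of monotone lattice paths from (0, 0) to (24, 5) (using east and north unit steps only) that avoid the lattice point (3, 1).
Number of paths = 68155

Total paths from (0, 0) to (24, 5): C(29, 24) = 118755. Paths through (3, 1): (paths (0, 0) → (3, 1)) × (paths (3, 1) → (24, 5)) = C(4, 3) · C(25, 21) = 4 · 12650 = 50600. Avoidance count = 118755 − 50600 = 68155.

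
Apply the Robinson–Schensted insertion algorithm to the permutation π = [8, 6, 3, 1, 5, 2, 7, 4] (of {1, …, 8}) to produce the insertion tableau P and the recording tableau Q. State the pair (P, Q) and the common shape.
P = [1, 2, 4] / [3, 5, 7] / [6] / [8];  Q = [1, 5, 7] / [2, 6, 8] / [3] / [4];  common shape = (3, 3, 1, 1)

Row-insert the values π_1, π_2, … into P one at a time, bumping the leftmost entry strictly greater than the inserted value down to the next row. The recording tableau Q records, in position (i, j), the step at which that cell was added to P.
  Insert 8 (step 1): P = [8];  Q = [1]
  Insert 6 (step 2): P = [6] / [8];  Q = [1] / [2]
  Insert 3 (step 3): P = [3] / [6] / [8];  Q = [1] / [2] / [3]
  Insert 1 (step 4): P = [1] / [3] / [6] / [8];  Q = [1] / [2] / [3] / [4]
  Insert 5 (step 5): P = [1, 5] / [3] / [6] / [8];  Q = [1, 5] / [2] / [3] / [4]
  Insert 2 (step 6): P = [1, 2] / [3, 5] / [6] / [8];  Q = [1, 5] / [2, 6] / [3] / [4]
  Insert 7 (step 7): P = [1, 2, 7] / [3, 5] / [6] / [8];  Q = [1, 5, 7] / [2, 6] / [3] / [4]
  Insert 4 (step 8): P = [1, 2, 4] / [3, 5, 7] / [6] / [8];  Q = [1, 5, 7] / [2, 6, 8] / [3] / [4]
Final shape: (3, 3, 1, 1).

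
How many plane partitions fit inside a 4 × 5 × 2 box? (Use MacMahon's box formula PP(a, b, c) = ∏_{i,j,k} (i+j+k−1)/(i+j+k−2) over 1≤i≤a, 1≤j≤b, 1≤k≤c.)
PP(4, 5, 2) = 5292

Evaluate the triple product over i = 1..4, j = 1..5, k = 1..2. The factors are (2/1) · (3/2) · (3/2) · (4/3) · (4/3) · (5/4) · (5/4) · (6/5) · … (40 factors total). The numerators and denominators telescope so the product is an integer; carrying out the multiplication exactly gives PP(4, 5, 2) = 5292.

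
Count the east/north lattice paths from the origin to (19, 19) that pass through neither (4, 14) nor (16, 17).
Number of paths = 23643713460

Inclusion–exclusion. Total paths: C(38, 19) = 35345263800. Through P₁: C(18, 4)·C(20, 15) = 47442240. Through P₂: C(33, 16)·C(5, 3) = 11668031100. Since P₁ is strictly southwest of P₂, a monotone path through both must visit P₁ then P₂; paths through both = C(18, 4)·C(15, 12)·C(5, 3) = 13923000. Avoid both = 35345263800 − 47442240 − 11668031100 + 13923000 = 23643713460.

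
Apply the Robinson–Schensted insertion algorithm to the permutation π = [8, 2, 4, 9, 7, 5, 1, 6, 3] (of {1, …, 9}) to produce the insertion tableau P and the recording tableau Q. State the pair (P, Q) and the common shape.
P = [1, 3, 5, 6] / [2, 4] / [7, 9] / [8];  Q = [1, 3, 4, 8] / [2, 5] / [6, 9] / [7];  common shape = (4, 2, 2, 1)

Row-insert the values π_1, π_2, … into P one at a time, bumping the leftmost entry strictly greater than the inserted value down to the next row. The recording tableau Q records, in position (i, j), the step at which that cell was added to P.
  Insert 8 (step 1): P = [8];  Q = [1]
  Insert 2 (step 2): P = [2] / [8];  Q = [1] / [2]
  Insert 4 (step 3): P = [2, 4] / [8];  Q = [1, 3] / [2]
  Insert 9 (step 4): P = [2, 4, 9] / [8];  Q = [1, 3, 4] / [2]
  Insert 7 (step 5): P = [2, 4, 7] / [8, 9];  Q = [1, 3, 4] / [2, 5]
  Insert 5 (step 6): P = [2, 4, 5] / [7, 9] / [8];  Q = [1, 3, 4] / [2, 5] / [6]
  Insert 1 (step 7): P = [1, 4, 5] / [2, 9] / [7] / [8];  Q = [1, 3, 4] / [2, 5] / [6] / [7]
  Insert 6 (step 8): P = [1, 4, 5, 6] / [2, 9] / [7] / [8];  Q = [1, 3, 4, 8] / [2, 5] / [6] / [7]
  Insert 3 (step 9): P = [1, 3, 5, 6] / [2, 4] / [7, 9] / [8];  Q = [1, 3, 4, 8] / [2, 5] / [6, 9] / [7]
Final shape: (4, 2, 2, 1).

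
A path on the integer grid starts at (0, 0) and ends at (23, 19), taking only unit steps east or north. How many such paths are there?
Number of paths = 446775310800

A monotone lattice path from (0, 0) to (23, 19) consists of 23 east steps and 19 north steps in some order, so it is determined by which 23 of the 42 steps are east. The count is C(42, 23) = 446775310800.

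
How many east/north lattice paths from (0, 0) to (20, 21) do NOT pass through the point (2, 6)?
Number of paths = 240088504260

Total paths from (0, 0) to (20, 21): C(41, 20) = 269128937220. Paths through (2, 6): (paths (0, 0) → (2, 6)) × (paths (2, 6) → (20, 21)) = C(8, 2) · C(33, 18) = 28 · 1037158320 = 29040432960. Avoidance count = 269128937220 − 29040432960 = 240088504260.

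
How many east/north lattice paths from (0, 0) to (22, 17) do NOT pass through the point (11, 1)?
Number of paths = 50864663070

Total paths from (0, 0) to (22, 17): C(39, 22) = 51021117810. Paths through (11, 1): (paths (0, 0) → (11, 1)) × (paths (11, 1) → (22, 17)) = C(12, 11) · C(27, 11) = 12 · 13037895 = 156454740. Avoidance count = 51021117810 − 156454740 = 50864663070.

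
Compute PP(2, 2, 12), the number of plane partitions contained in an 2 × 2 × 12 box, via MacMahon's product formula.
PP(2, 2, 12) = 3185

Evaluate the triple product over i = 1..2, j = 1..2, k = 1..12. The factors are (2/1) · (3/2) · (4/3) · (5/4) · (6/5) · (7/6) · (8/7) · (9/8) · … (48 factors total). The numerators and denominators telescope so the product is an integer; carrying out the multiplication exactly gives PP(2, 2, 12) = 3185.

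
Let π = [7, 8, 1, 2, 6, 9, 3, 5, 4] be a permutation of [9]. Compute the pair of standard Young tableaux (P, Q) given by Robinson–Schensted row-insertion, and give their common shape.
P = [1, 2, 3, 4] / [5, 8, 9] / [6] / [7];  Q = [1, 2, 5, 6] / [3, 4, 8] / [7] / [9];  common shape = (4, 3, 1, 1)

Row-insert the values π_1, π_2, … into P one at a time, bumping the leftmost entry strictly greater than the inserted value down to the next row. The recording tableau Q records, in position (i, j), the step at which that cell was added to P.
  Insert 7 (step 1): P = [7];  Q = [1]
  Insert 8 (step 2): P = [7, 8];  Q = [1, 2]
  Insert 1 (step 3): P = [1, 8] / [7];  Q = [1, 2] / [3]
  Insert 2 (step 4): P = [1, 2] / [7, 8];  Q = [1, 2] / [3, 4]
  Insert 6 (step 5): P = [1, 2, 6] / [7, 8];  Q = [1, 2, 5] / [3, 4]
  Insert 9 (step 6): P = [1, 2, 6, 9] / [7, 8];  Q = [1, 2, 5, 6] / [3, 4]
  Insert 3 (step 7): P = [1, 2, 3, 9] / [6, 8] / [7];  Q = [1, 2, 5, 6] / [3, 4] / [7]
  Insert 5 (step 8): P = [1, 2, 3, 5] / [6, 8, 9] / [7];  Q = [1, 2, 5, 6] / [3, 4, 8] / [7]
  Insert 4 (step 9): P = [1, 2, 3, 4] / [5, 8, 9] / [6] / [7];  Q = [1, 2, 5, 6] / [3, 4, 8] / [7] / [9]
Final shape: (4, 3, 1, 1).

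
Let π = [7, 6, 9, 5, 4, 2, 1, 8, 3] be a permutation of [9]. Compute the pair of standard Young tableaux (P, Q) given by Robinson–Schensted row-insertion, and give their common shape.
P = [1, 3] / [2, 8] / [4, 9] / [5] / [6] / [7];  Q = [1, 3] / [2, 8] / [4, 9] / [5] / [6] / [7];  common shape = (2, 2, 2, 1, 1, 1)

Row-insert the values π_1, π_2, … into P one at a time, bumping the leftmost entry strictly greater than the inserted value down to the next row. The recording tableau Q records, in position (i, j), the step at which that cell was added to P.
  Insert 7 (step 1): P = [7];  Q = [1]
  Insert 6 (step 2): P = [6] / [7];  Q = [1] / [2]
  Insert 9 (step 3): P = [6, 9] / [7];  Q = [1, 3] / [2]
  Insert 5 (step 4): P = [5, 9] / [6] / [7];  Q = [1, 3] / [2] / [4]
  Insert 4 (step 5): P = [4, 9] / [5] / [6] / [7];  Q = [1, 3] / [2] / [4] / [5]
  Insert 2 (step 6): P = [2, 9] / [4] / [5] / [6] / [7];  Q = [1, 3] / [2] / [4] / [5] / [6]
  Insert 1 (step 7): P = [1, 9] / [2] / [4] / [5] / [6] / [7];  Q = [1, 3] / [2] / [4] / [5] / [6] / [7]
  Insert 8 (step 8): P = [1, 8] / [2, 9] / [4] / [5] / [6] / [7];  Q = [1, 3] / [2, 8] / [4] / [5] / [6] / [7]
  Insert 3 (step 9): P = [1, 3] / [2, 8] / [4, 9] / [5] / [6] / [7];  Q = [1, 3] / [2, 8] / [4, 9] / [5] / [6] / [7]
Final shape: (2, 2, 2, 1, 1, 1).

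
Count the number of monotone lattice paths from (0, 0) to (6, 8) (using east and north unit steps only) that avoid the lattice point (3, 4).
Number of paths = 1778

Total paths from (0, 0) to (6, 8): C(14, 6) = 3003. Paths through (3, 4): (paths (0, 0) → (3, 4)) × (paths (3, 4) → (6, 8)) = C(7, 3) · C(7, 3) = 35 · 35 = 1225. Avoidance count = 3003 − 1225 = 1778.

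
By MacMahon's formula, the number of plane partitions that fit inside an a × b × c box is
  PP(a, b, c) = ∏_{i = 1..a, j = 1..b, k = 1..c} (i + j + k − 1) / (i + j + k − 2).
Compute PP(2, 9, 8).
PP(2, 9, 8) = 118195220

Evaluate the triple product over i = 1..2, j = 1..9, k = 1..8. The factors are (2/1) · (3/2) · (4/3) · (5/4) · (6/5) · (7/6) · (8/7) · (9/8) · … (144 factors total). The numerators and denominators telescope so the product is an integer; carrying out the multiplication exactly gives PP(2, 9, 8) = 118195220.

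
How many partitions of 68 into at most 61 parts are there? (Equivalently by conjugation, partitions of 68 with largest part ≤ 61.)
p(68, parts ≤ 61) = 3087705

Use the recurrence p(n, m) = p(n, m−1) + p(n−m, m): either the largest part is < m (count p(n, m−1)) or the largest part is exactly m (remove one copy of m, count p(n−m, m)). With p(0, ·) = 1 this gives p(68, parts ≤ 61) = 3087705. (By conjugating Young diagrams, this also counts partitions of 68 into at most 61 parts.)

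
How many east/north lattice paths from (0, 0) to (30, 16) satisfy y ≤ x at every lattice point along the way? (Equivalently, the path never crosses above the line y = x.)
Number of paths = 479755088010

By the reflection principle (André's argument), the number of monotone paths to (30, 16) with n ≤ m that never go above y = x is C(46, 30) − C(46, 31) = 991493848554 − 511738760544 = 479755088010.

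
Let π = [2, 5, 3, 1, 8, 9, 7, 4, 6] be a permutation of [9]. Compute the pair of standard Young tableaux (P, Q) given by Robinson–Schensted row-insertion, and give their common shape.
P = [1, 3, 4, 6] / [2, 7, 9] / [5, 8];  Q = [1, 2, 5, 6] / [3, 7, 9] / [4, 8];  common shape = (4, 3, 2)

Row-insert the values π_1, π_2, … into P one at a time, bumping the leftmost entry strictly greater than the inserted value down to the next row. The recording tableau Q records, in position (i, j), the step at which that cell was added to P.
  Insert 2 (step 1): P = [2];  Q = [1]
  Insert 5 (step 2): P = [2, 5];  Q = [1, 2]
  Insert 3 (step 3): P = [2, 3] / [5];  Q = [1, 2] / [3]
  Insert 1 (step 4): P = [1, 3] / [2] / [5];  Q = [1, 2] / [3] / [4]
  Insert 8 (step 5): P = [1, 3, 8] / [2] / [5];  Q = [1, 2, 5] / [3] / [4]
  Insert 9 (step 6): P = [1, 3, 8, 9] / [2] / [5];  Q = [1, 2, 5, 6] / [3] / [4]
  Insert 7 (step 7): P = [1, 3, 7, 9] / [2, 8] / [5];  Q = [1, 2, 5, 6] / [3, 7] / [4]
  Insert 4 (step 8): P = [1, 3, 4, 9] / [2, 7] / [5, 8];  Q = [1, 2, 5, 6] / [3, 7] / [4, 8]
  Insert 6 (step 9): P = [1, 3, 4, 6] / [2, 7, 9] / [5, 8];  Q = [1, 2, 5, 6] / [3, 7, 9] / [4, 8]
Final shape: (4, 3, 2).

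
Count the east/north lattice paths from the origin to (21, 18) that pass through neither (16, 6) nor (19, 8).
Number of paths = 61800158376

Inclusion–exclusion. Total paths: C(39, 21) = 62359143990. Through P₁: C(22, 16)·C(17, 5) = 461705244. Through P₂: C(27, 19)·C(12, 2) = 146524950. Since P₁ is strictly southwest of P₂, a monotone path through both must visit P₁ then P₂; paths through both = C(22, 16)·C(5, 3)·C(12, 2) = 49244580. Avoid both = 62359143990 − 461705244 − 146524950 + 49244580 = 61800158376.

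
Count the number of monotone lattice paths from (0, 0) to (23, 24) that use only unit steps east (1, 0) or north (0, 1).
Number of paths = 16123801841550

A monotone lattice path from (0, 0) to (23, 24) consists of 23 east steps and 24 north steps in some order, so it is determined by which 23 of the 47 steps are east. The count is C(47, 23) = 16123801841550.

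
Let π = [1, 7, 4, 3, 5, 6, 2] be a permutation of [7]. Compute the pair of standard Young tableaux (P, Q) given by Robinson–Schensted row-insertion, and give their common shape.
P = [1, 2, 5, 6] / [3] / [4] / [7];  Q = [1, 2, 5, 6] / [3] / [4] / [7];  common shape = (4, 1, 1, 1)

Row-insert the values π_1, π_2, … into P one at a time, bumping the leftmost entry strictly greater than the inserted value down to the next row. The recording tableau Q records, in position (i, j), the step at which that cell was added to P.
  Insert 1 (step 1): P = [1];  Q = [1]
  Insert 7 (step 2): P = [1, 7];  Q = [1, 2]
  Insert 4 (step 3): P = [1, 4] / [7];  Q = [1, 2] / [3]
  Insert 3 (step 4): P = [1, 3] / [4] / [7];  Q = [1, 2] / [3] / [4]
  Insert 5 (step 5): P = [1, 3, 5] / [4] / [7];  Q = [1, 2, 5] / [3] / [4]
  Insert 6 (step 6): P = [1, 3, 5, 6] / [4] / [7];  Q = [1, 2, 5, 6] / [3] / [4]
  Insert 2 (step 7): P = [1, 2, 5, 6] / [3] / [4] / [7];  Q = [1, 2, 5, 6] / [3] / [4] / [7]
Final shape: (4, 1, 1, 1).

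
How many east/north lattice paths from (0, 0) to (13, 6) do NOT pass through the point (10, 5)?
Number of paths = 15120

Total paths from (0, 0) to (13, 6): C(19, 13) = 27132. Paths through (10, 5): (paths (0, 0) → (10, 5)) × (paths (10, 5) → (13, 6)) = C(15, 10) · C(4, 3) = 3003 · 4 = 12012. Avoidance count = 27132 − 12012 = 15120.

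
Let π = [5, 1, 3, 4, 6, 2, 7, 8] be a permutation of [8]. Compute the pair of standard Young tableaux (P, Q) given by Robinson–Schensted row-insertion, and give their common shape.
P = [1, 2, 4, 6, 7, 8] / [3] / [5];  Q = [1, 3, 4, 5, 7, 8] / [2] / [6];  common shape = (6, 1, 1)

Row-insert the values π_1, π_2, … into P one at a time, bumping the leftmost entry strictly greater than the inserted value down to the next row. The recording tableau Q records, in position (i, j), the step at which that cell was added to P.
  Insert 5 (step 1): P = [5];  Q = [1]
  Insert 1 (step 2): P = [1] / [5];  Q = [1] / [2]
  Insert 3 (step 3): P = [1, 3] / [5];  Q = [1, 3] / [2]
  Insert 4 (step 4): P = [1, 3, 4] / [5];  Q = [1, 3, 4] / [2]
  Insert 6 (step 5): P = [1, 3, 4, 6] / [5];  Q = [1, 3, 4, 5] / [2]
  Insert 2 (step 6): P = [1, 2, 4, 6] / [3] / [5];  Q = [1, 3, 4, 5] / [2] / [6]
  Insert 7 (step 7): P = [1, 2, 4, 6, 7] / [3] / [5];  Q = [1, 3, 4, 5, 7] / [2] / [6]
  Insert 8 (step 8): P = [1, 2, 4, 6, 7, 8] / [3] / [5];  Q = [1, 3, 4, 5, 7, 8] / [2] / [6]
Final shape: (6, 1, 1).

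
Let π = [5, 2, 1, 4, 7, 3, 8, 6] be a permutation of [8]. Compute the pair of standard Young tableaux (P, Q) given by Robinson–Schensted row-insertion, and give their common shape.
P = [1, 3, 6, 8] / [2, 4, 7] / [5];  Q = [1, 4, 5, 7] / [2, 6, 8] / [3];  common shape = (4, 3, 1)

Row-insert the values π_1, π_2, … into P one at a time, bumping the leftmost entry strictly greater than the inserted value down to the next row. The recording tableau Q records, in position (i, j), the step at which that cell was added to P.
  Insert 5 (step 1): P = [5];  Q = [1]
  Insert 2 (step 2): P = [2] / [5];  Q = [1] / [2]
  Insert 1 (step 3): P = [1] / [2] / [5];  Q = [1] / [2] / [3]
  Insert 4 (step 4): P = [1, 4] / [2] / [5];  Q = [1, 4] / [2] / [3]
  Insert 7 (step 5): P = [1, 4, 7] / [2] / [5];  Q = [1, 4, 5] / [2] / [3]
  Insert 3 (step 6): P = [1, 3, 7] / [2, 4] / [5];  Q = [1, 4, 5] / [2, 6] / [3]
  Insert 8 (step 7): P = [1, 3, 7, 8] / [2, 4] / [5];  Q = [1, 4, 5, 7] / [2, 6] / [3]
  Insert 6 (step 8): P = [1, 3, 6, 8] / [2, 4, 7] / [5];  Q = [1, 4, 5, 7] / [2, 6, 8] / [3]
Final shape: (4, 3, 1).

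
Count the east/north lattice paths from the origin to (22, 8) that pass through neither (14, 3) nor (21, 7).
Number of paths = 3058485

Inclusion–exclusion. Total paths: C(30, 22) = 5852925. Through P₁: C(17, 14)·C(13, 8) = 875160. Through P₂: C(28, 21)·C(2, 1) = 2368080. Since P₁ is strictly southwest of P₂, a monotone path through both must visit P₁ then P₂; paths through both = C(17, 14)·C(11, 7)·C(2, 1) = 448800. Avoid both = 5852925 − 875160 − 2368080 + 448800 = 3058485.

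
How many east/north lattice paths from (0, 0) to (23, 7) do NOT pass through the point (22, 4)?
Number of paths = 1976000

Total paths from (0, 0) to (23, 7): C(30, 23) = 2035800. Paths through (22, 4): (paths (0, 0) → (22, 4)) × (paths (22, 4) → (23, 7)) = C(26, 22) · C(4, 1) = 14950 · 4 = 59800. Avoidance count = 2035800 − 59800 = 1976000.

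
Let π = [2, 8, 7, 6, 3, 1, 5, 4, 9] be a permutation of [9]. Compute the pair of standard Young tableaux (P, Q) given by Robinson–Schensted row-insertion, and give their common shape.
P = [1, 3, 4, 9] / [2, 5] / [6] / [7] / [8];  Q = [1, 2, 7, 9] / [3, 8] / [4] / [5] / [6];  common shape = (4, 2, 1, 1, 1)

Row-insert the values π_1, π_2, … into P one at a time, bumping the leftmost entry strictly greater than the inserted value down to the next row. The recording tableau Q records, in position (i, j), the step at which that cell was added to P.
  Insert 2 (step 1): P = [2];  Q = [1]
  Insert 8 (step 2): P = [2, 8];  Q = [1, 2]
  Insert 7 (step 3): P = [2, 7] / [8];  Q = [1, 2] / [3]
  Insert 6 (step 4): P = [2, 6] / [7] / [8];  Q = [1, 2] / [3] / [4]
  Insert 3 (step 5): P = [2, 3] / [6] / [7] / [8];  Q = [1, 2] / [3] / [4] / [5]
  Insert 1 (step 6): P = [1, 3] / [2] / [6] / [7] / [8];  Q = [1, 2] / [3] / [4] / [5] / [6]
  Insert 5 (step 7): P = [1, 3, 5] / [2] / [6] / [7] / [8];  Q = [1, 2, 7] / [3] / [4] / [5] / [6]
  Insert 4 (step 8): P = [1, 3, 4] / [2, 5] / [6] / [7] / [8];  Q = [1, 2, 7] / [3, 8] / [4] / [5] / [6]
  Insert 9 (step 9): P = [1, 3, 4, 9] / [2, 5] / [6] / [7] / [8];  Q = [1, 2, 7, 9] / [3, 8] / [4] / [5] / [6]
Final shape: (4, 2, 1, 1, 1).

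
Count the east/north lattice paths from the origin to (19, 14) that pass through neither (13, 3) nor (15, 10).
Number of paths = 584476640

Inclusion–exclusion. Total paths: C(33, 19) = 818809200. Through P₁: C(16, 13)·C(17, 6) = 6930560. Through P₂: C(25, 15)·C(8, 4) = 228813200. Since P₁ is strictly southwest of P₂, a monotone path through both must visit P₁ then P₂; paths through both = C(16, 13)·C(9, 2)·C(8, 4) = 1411200. Avoid both = 818809200 − 6930560 − 228813200 + 1411200 = 584476640.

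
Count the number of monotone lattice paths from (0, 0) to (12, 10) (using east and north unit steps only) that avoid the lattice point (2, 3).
Number of paths = 452166

Total paths from (0, 0) to (12, 10): C(22, 12) = 646646. Paths through (2, 3): (paths (0, 0) → (2, 3)) × (paths (2, 3) → (12, 10)) = C(5, 2) · C(17, 10) = 10 · 19448 = 194480. Avoidance count = 646646 − 194480 = 452166.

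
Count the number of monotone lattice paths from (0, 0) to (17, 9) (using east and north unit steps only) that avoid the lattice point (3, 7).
Number of paths = 3110150

Total paths from (0, 0) to (17, 9): C(26, 17) = 3124550. Paths through (3, 7): (paths (0, 0) → (3, 7)) × (paths (3, 7) → (17, 9)) = C(10, 3) · C(16, 14) = 120 · 120 = 14400. Avoidance count = 3124550 − 14400 = 3110150.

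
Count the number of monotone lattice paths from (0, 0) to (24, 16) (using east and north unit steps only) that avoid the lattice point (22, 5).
Number of paths = 62845804710

Total paths from (0, 0) to (24, 16): C(40, 24) = 62852101650. Paths through (22, 5): (paths (0, 0) → (22, 5)) × (paths (22, 5) → (24, 16)) = C(27, 22) · C(13, 2) = 80730 · 78 = 6296940. Avoidance count = 62852101650 − 6296940 = 62845804710.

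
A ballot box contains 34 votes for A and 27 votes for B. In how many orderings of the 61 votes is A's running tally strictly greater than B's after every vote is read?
Strict-lead orderings = 18118635760271270

Total orderings of the 61 votes with 34 for A: C(61, 34) = 157890968768078210. By the Bertrand ballot formula (Cycle Lemma / reflection principle), the number of orderings in which A is strictly ahead of B throughout is (p − q)/(p + q) · C(p + q, p) = (34 − 27)/(34 + 27) · 157890968768078210 = 18118635760271270.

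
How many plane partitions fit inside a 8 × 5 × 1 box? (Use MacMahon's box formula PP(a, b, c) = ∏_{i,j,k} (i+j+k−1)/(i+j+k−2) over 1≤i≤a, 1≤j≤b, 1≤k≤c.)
PP(8, 5, 1) = 1287

Evaluate the triple product over i = 1..8, j = 1..5, k = 1..1. The factors are (2/1) · (3/2) · (4/3) · (5/4) · (6/5) · (3/2) · (4/3) · (5/4) · … (40 factors total). The numerators and denominators telescope so the product is an integer; carrying out the multiplication exactly gives PP(8, 5, 1) = 1287.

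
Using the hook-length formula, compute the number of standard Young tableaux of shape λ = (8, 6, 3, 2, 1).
# SYT of shape (8, 6, 3, 2, 1) = 124156032

Hook-length formula: f^λ = n! / Π hook(c), product over all cells c of the Young diagram. For λ = (8, 6, 3, 2, 1), n = 20 boxes. Hook lengths by row (left-to-right, top-to-bottom): [12, 10, 8, 6, 5, 4, 2, 1]; [9, 7, 5, 3, 2, 1]; [5, 3, 1]; [3, 1]; [1]. Product of hooks = 19595520000. So f^λ = 20! / 19595520000 = 2432902008176640000 / 19595520000 = 124156032.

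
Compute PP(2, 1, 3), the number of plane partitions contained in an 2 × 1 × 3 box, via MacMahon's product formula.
PP(2, 1, 3) = 10

Evaluate the triple product over i = 1..2, j = 1..1, k = 1..3. The factors are (2/1) · (3/2) · (4/3) · (3/2) · (4/3) · (5/4). The numerators and denominators telescope so the product is an integer; carrying out the multiplication exactly gives PP(2, 1, 3) = 10.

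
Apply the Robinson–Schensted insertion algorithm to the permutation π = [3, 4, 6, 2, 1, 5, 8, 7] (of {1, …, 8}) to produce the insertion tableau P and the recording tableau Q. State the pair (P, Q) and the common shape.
P = [1, 4, 5, 7] / [2, 6, 8] / [3];  Q = [1, 2, 3, 7] / [4, 6, 8] / [5];  common shape = (4, 3, 1)

Row-insert the values π_1, π_2, … into P one at a time, bumping the leftmost entry strictly greater than the inserted value down to the next row. The recording tableau Q records, in position (i, j), the step at which that cell was added to P.
  Insert 3 (step 1): P = [3];  Q = [1]
  Insert 4 (step 2): P = [3, 4];  Q = [1, 2]
  Insert 6 (step 3): P = [3, 4, 6];  Q = [1, 2, 3]
  Insert 2 (step 4): P = [2, 4, 6] / [3];  Q = [1, 2, 3] / [4]
  Insert 1 (step 5): P = [1, 4, 6] / [2] / [3];  Q = [1, 2, 3] / [4] / [5]
  Insert 5 (step 6): P = [1, 4, 5] / [2, 6] / [3];  Q = [1, 2, 3] / [4, 6] / [5]
  Insert 8 (step 7): P = [1, 4, 5, 8] / [2, 6] / [3];  Q = [1, 2, 3, 7] / [4, 6] / [5]
  Insert 7 (step 8): P = [1, 4, 5, 7] / [2, 6, 8] / [3];  Q = [1, 2, 3, 7] / [4, 6, 8] / [5]
Final shape: (4, 3, 1).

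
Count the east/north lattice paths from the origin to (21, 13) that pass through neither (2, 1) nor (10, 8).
Number of paths = 397811481

Inclusion–exclusion. Total paths: C(34, 21) = 927983760. Through P₁: C(3, 2)·C(31, 19) = 423361575. Through P₂: C(18, 10)·C(16, 11) = 191134944. Since P₁ is strictly southwest of P₂, a monotone path through both must visit P₁ then P₂; paths through both = C(3, 2)·C(15, 8)·C(16, 11) = 84324240. Avoid both = 927983760 − 423361575 − 191134944 + 84324240 = 397811481.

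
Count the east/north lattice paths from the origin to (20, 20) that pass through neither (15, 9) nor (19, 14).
Number of paths = 127556905476

Inclusion–exclusion. Total paths: C(40, 20) = 137846528820. Through P₁: C(24, 15)·C(16, 5) = 5711177472. Through P₂: C(33, 19)·C(7, 1) = 5731664400. Since P₁ is strictly southwest of P₂, a monotone path through both must visit P₁ then P₂; paths through both = C(24, 15)·C(9, 4)·C(7, 1) = 1153218528. Avoid both = 137846528820 − 5711177472 − 5731664400 + 1153218528 = 127556905476.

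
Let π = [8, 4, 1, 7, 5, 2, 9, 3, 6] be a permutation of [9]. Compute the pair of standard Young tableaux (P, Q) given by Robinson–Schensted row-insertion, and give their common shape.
P = [1, 2, 3, 6] / [4, 5, 9] / [7] / [8];  Q = [1, 4, 7, 9] / [2, 5, 8] / [3] / [6];  common shape = (4, 3, 1, 1)

Row-insert the values π_1, π_2, … into P one at a time, bumping the leftmost entry strictly greater than the inserted value down to the next row. The recording tableau Q records, in position (i, j), the step at which that cell was added to P.
  Insert 8 (step 1): P = [8];  Q = [1]
  Insert 4 (step 2): P = [4] / [8];  Q = [1] / [2]
  Insert 1 (step 3): P = [1] / [4] / [8];  Q = [1] / [2] / [3]
  Insert 7 (step 4): P = [1, 7] / [4] / [8];  Q = [1, 4] / [2] / [3]
  Insert 5 (step 5): P = [1, 5] / [4, 7] / [8];  Q = [1, 4] / [2, 5] / [3]
  Insert 2 (step 6): P = [1, 2] / [4, 5] / [7] / [8];  Q = [1, 4] / [2, 5] / [3] / [6]
  Insert 9 (step 7): P = [1, 2, 9] / [4, 5] / [7] / [8];  Q = [1, 4, 7] / [2, 5] / [3] / [6]
  Insert 3 (step 8): P = [1, 2, 3] / [4, 5, 9] / [7] / [8];  Q = [1, 4, 7] / [2, 5, 8] / [3] / [6]
  Insert 6 (step 9): P = [1, 2, 3, 6] / [4, 5, 9] / [7] / [8];  Q = [1, 4, 7, 9] / [2, 5, 8] / [3] / [6]
Final shape: (4, 3, 1, 1).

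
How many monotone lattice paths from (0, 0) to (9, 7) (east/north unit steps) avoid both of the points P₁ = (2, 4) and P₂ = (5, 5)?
Number of paths = 6760

Inclusion–exclusion. Total paths: C(16, 9) = 11440. Through P₁: C(6, 2)·C(10, 7) = 1800. Through P₂: C(10, 5)·C(6, 4) = 3780. Since P₁ is strictly southwest of P₂, a monotone path through both must visit P₁ then P₂; paths through both = C(6, 2)·C(4, 3)·C(6, 4) = 900. Avoid both = 11440 − 1800 − 3780 + 900 = 6760.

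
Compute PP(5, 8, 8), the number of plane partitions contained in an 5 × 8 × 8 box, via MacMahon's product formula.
PP(5, 8, 8) = 3940599631842016

Evaluate the triple product over i = 1..5, j = 1..8, k = 1..8. The factors are (2/1) · (3/2) · (4/3) · (5/4) · (6/5) · (7/6) · (8/7) · (9/8) · … (320 factors total). The numerators and denominators telescope so the product is an integer; carrying out the multiplication exactly gives PP(5, 8, 8) = 3940599631842016.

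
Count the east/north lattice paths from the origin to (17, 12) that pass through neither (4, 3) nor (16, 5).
Number of paths = 34348923

Inclusion–exclusion. Total paths: C(29, 17) = 51895935. Through P₁: C(7, 4)·C(22, 13) = 17409700. Through P₂: C(21, 16)·C(8, 1) = 162792. Since P₁ is strictly southwest of P₂, a monotone path through both must visit P₁ then P₂; paths through both = C(7, 4)·C(14, 12)·C(8, 1) = 25480. Avoid both = 51895935 − 17409700 − 162792 + 25480 = 34348923.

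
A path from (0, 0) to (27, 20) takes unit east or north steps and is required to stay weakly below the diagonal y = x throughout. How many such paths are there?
Number of paths = 2789279908316

By the reflection principle (André's argument), the number of monotone paths to (27, 20) with n ≤ m that never go above y = x is C(47, 27) − C(47, 28) = 9762479679106 − 6973199770790 = 2789279908316.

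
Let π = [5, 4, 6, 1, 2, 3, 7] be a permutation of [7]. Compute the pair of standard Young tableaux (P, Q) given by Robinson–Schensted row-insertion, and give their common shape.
P = [1, 2, 3, 7] / [4, 6] / [5];  Q = [1, 3, 6, 7] / [2, 5] / [4];  common shape = (4, 2, 1)

Row-insert the values π_1, π_2, … into P one at a time, bumping the leftmost entry strictly greater than the inserted value down to the next row. The recording tableau Q records, in position (i, j), the step at which that cell was added to P.
  Insert 5 (step 1): P = [5];  Q = [1]
  Insert 4 (step 2): P = [4] / [5];  Q = [1] / [2]
  Insert 6 (step 3): P = [4, 6] / [5];  Q = [1, 3] / [2]
  Insert 1 (step 4): P = [1, 6] / [4] / [5];  Q = [1, 3] / [2] / [4]
  Insert 2 (step 5): P = [1, 2] / [4, 6] / [5];  Q = [1, 3] / [2, 5] / [4]
  Insert 3 (step 6): P = [1, 2, 3] / [4, 6] / [5];  Q = [1, 3, 6] / [2, 5] / [4]
  Insert 7 (step 7): P = [1, 2, 3, 7] / [4, 6] / [5];  Q = [1, 3, 6, 7] / [2, 5] / [4]
Final shape: (4, 2, 1).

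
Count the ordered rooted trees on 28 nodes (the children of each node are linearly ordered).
C_27 = 69533550916004

These ordered rooted trees are counted by the Catalan number C_n = (1/(n + 1)) · C(2n, n). For n = 27: C_27 = (1/28) · C(54, 27) = 1946939425648112/28 = 69533550916004.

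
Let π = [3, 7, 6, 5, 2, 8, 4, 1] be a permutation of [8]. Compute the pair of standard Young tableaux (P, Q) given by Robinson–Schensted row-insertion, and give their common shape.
P = [1, 4, 8] / [2, 5] / [3] / [6] / [7];  Q = [1, 2, 6] / [3, 7] / [4] / [5] / [8];  common shape = (3, 2, 1, 1, 1)

Row-insert the values π_1, π_2, … into P one at a time, bumping the leftmost entry strictly greater than the inserted value down to the next row. The recording tableau Q records, in position (i, j), the step at which that cell was added to P.
  Insert 3 (step 1): P = [3];  Q = [1]
  Insert 7 (step 2): P = [3, 7];  Q = [1, 2]
  Insert 6 (step 3): P = [3, 6] / [7];  Q = [1, 2] / [3]
  Insert 5 (step 4): P = [3, 5] / [6] / [7];  Q = [1, 2] / [3] / [4]
  Insert 2 (step 5): P = [2, 5] / [3] / [6] / [7];  Q = [1, 2] / [3] / [4] / [5]
  Insert 8 (step 6): P = [2, 5, 8] / [3] / [6] / [7];  Q = [1, 2, 6] / [3] / [4] / [5]
  Insert 4 (step 7): P = [2, 4, 8] / [3, 5] / [6] / [7];  Q = [1, 2, 6] / [3, 7] / [4] / [5]
  Insert 1 (step 8): P = [1, 4, 8] / [2, 5] / [3] / [6] / [7];  Q = [1, 2, 6] / [3, 7] / [4] / [5] / [8]
Final shape: (3, 2, 1, 1, 1).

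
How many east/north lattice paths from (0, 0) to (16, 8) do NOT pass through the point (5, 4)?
Number of paths = 563481

Total paths from (0, 0) to (16, 8): C(24, 16) = 735471. Paths through (5, 4): (paths (0, 0) → (5, 4)) × (paths (5, 4) → (16, 8)) = C(9, 5) · C(15, 11) = 126 · 1365 = 171990. Avoidance count = 735471 − 171990 = 563481.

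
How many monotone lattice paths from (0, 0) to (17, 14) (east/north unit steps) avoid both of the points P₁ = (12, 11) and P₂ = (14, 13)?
Number of paths = 141682829

Inclusion–exclusion. Total paths: C(31, 17) = 265182525. Through P₁: C(23, 12)·C(8, 5) = 75716368. Through P₂: C(27, 14)·C(4, 3) = 80233200. Since P₁ is strictly southwest of P₂, a monotone path through both must visit P₁ then P₂; paths through both = C(23, 12)·C(4, 2)·C(4, 3) = 32449872. Avoid both = 265182525 − 75716368 − 80233200 + 32449872 = 141682829.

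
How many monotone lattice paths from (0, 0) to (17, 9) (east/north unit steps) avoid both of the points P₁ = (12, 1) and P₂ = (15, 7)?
Number of paths = 2091107

Inclusion–exclusion. Total paths: C(26, 17) = 3124550. Through P₁: C(13, 12)·C(13, 5) = 16731. Through P₂: C(22, 15)·C(4, 2) = 1023264. Since P₁ is strictly southwest of P₂, a monotone path through both must visit P₁ then P₂; paths through both = C(13, 12)·C(9, 3)·C(4, 2) = 6552. Avoid both = 3124550 − 16731 − 1023264 + 6552 = 2091107.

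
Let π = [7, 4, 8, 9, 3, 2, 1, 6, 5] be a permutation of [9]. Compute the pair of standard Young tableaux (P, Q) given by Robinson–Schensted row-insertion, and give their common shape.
P = [1, 5, 9] / [2, 6] / [3, 8] / [4] / [7];  Q = [1, 3, 4] / [2, 8] / [5, 9] / [6] / [7];  common shape = (3, 2, 2, 1, 1)

Row-insert the values π_1, π_2, … into P one at a time, bumping the leftmost entry strictly greater than the inserted value down to the next row. The recording tableau Q records, in position (i, j), the step at which that cell was added to P.
  Insert 7 (step 1): P = [7];  Q = [1]
  Insert 4 (step 2): P = [4] / [7];  Q = [1] / [2]
  Insert 8 (step 3): P = [4, 8] / [7];  Q = [1, 3] / [2]
  Insert 9 (step 4): P = [4, 8, 9] / [7];  Q = [1, 3, 4] / [2]
  Insert 3 (step 5): P = [3, 8, 9] / [4] / [7];  Q = [1, 3, 4] / [2] / [5]
  Insert 2 (step 6): P = [2, 8, 9] / [3] / [4] / [7];  Q = [1, 3, 4] / [2] / [5] / [6]
  Insert 1 (step 7): P = [1, 8, 9] / [2] / [3] / [4] / [7];  Q = [1, 3, 4] / [2] / [5] / [6] / [7]
  Insert 6 (step 8): P = [1, 6, 9] / [2, 8] / [3] / [4] / [7];  Q = [1, 3, 4] / [2, 8] / [5] / [6] / [7]
  Insert 5 (step 9): P = [1, 5, 9] / [2, 6] / [3, 8] / [4] / [7];  Q = [1, 3, 4] / [2, 8] / [5, 9] / [6] / [7]
Final shape: (3, 2, 2, 1, 1).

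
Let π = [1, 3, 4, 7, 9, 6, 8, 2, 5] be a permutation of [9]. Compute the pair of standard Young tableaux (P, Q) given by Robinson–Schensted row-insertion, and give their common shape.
P = [1, 2, 4, 5, 8] / [3, 6] / [7, 9];  Q = [1, 2, 3, 4, 5] / [6, 7] / [8, 9];  common shape = (5, 2, 2)

Row-insert the values π_1, π_2, … into P one at a time, bumping the leftmost entry strictly greater than the inserted value down to the next row. The recording tableau Q records, in position (i, j), the step at which that cell was added to P.
  Insert 1 (step 1): P = [1];  Q = [1]
  Insert 3 (step 2): P = [1, 3];  Q = [1, 2]
  Insert 4 (step 3): P = [1, 3, 4];  Q = [1, 2, 3]
  Insert 7 (step 4): P = [1, 3, 4, 7];  Q = [1, 2, 3, 4]
  Insert 9 (step 5): P = [1, 3, 4, 7, 9];  Q = [1, 2, 3, 4, 5]
  Insert 6 (step 6): P = [1, 3, 4, 6, 9] / [7];  Q = [1, 2, 3, 4, 5] / [6]
  Insert 8 (step 7): P = [1, 3, 4, 6, 8] / [7, 9];  Q = [1, 2, 3, 4, 5] / [6, 7]
  Insert 2 (step 8): P = [1, 2, 4, 6, 8] / [3, 9] / [7];  Q = [1, 2, 3, 4, 5] / [6, 7] / [8]
  Insert 5 (step 9): P = [1, 2, 4, 5, 8] / [3, 6] / [7, 9];  Q = [1, 2, 3, 4, 5] / [6, 7] / [8, 9]
Final shape: (5, 2, 2).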